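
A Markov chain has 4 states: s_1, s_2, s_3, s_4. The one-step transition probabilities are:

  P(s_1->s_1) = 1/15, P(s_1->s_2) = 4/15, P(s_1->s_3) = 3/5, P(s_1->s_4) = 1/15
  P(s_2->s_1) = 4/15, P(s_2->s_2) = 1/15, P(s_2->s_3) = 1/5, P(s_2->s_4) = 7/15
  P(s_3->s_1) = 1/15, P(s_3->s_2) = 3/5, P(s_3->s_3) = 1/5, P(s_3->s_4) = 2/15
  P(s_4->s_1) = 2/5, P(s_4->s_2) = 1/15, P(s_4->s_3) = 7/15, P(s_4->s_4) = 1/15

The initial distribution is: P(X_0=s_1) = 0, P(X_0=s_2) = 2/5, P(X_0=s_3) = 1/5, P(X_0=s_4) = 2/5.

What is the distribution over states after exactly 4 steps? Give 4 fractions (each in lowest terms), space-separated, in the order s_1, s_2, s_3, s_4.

Propagating the distribution step by step (d_{t+1} = d_t * P):
d_0 = (s_1=0, s_2=2/5, s_3=1/5, s_4=2/5)
  d_1[s_1] = 0*1/15 + 2/5*4/15 + 1/5*1/15 + 2/5*2/5 = 7/25
  d_1[s_2] = 0*4/15 + 2/5*1/15 + 1/5*3/5 + 2/5*1/15 = 13/75
  d_1[s_3] = 0*3/5 + 2/5*1/5 + 1/5*1/5 + 2/5*7/15 = 23/75
  d_1[s_4] = 0*1/15 + 2/5*7/15 + 1/5*2/15 + 2/5*1/15 = 6/25
d_1 = (s_1=7/25, s_2=13/75, s_3=23/75, s_4=6/25)
  d_2[s_1] = 7/25*1/15 + 13/75*4/15 + 23/75*1/15 + 6/25*2/5 = 68/375
  d_2[s_2] = 7/25*4/15 + 13/75*1/15 + 23/75*3/5 + 6/25*1/15 = 322/1125
  d_2[s_3] = 7/25*3/5 + 13/75*1/5 + 23/75*1/5 + 6/25*7/15 = 47/125
  d_2[s_4] = 7/25*1/15 + 13/75*7/15 + 23/75*2/15 + 6/25*1/15 = 176/1125
d_2 = (s_1=68/375, s_2=322/1125, s_3=47/125, s_4=176/1125)
  d_3[s_1] = 68/375*1/15 + 322/1125*4/15 + 47/125*1/15 + 176/1125*2/5 = 2971/16875
  d_3[s_2] = 68/375*4/15 + 322/1125*1/15 + 47/125*3/5 + 176/1125*1/15 = 569/1875
  d_3[s_3] = 68/375*3/5 + 322/1125*1/5 + 47/125*1/5 + 176/1125*7/15 = 5303/16875
  d_3[s_4] = 68/375*1/15 + 322/1125*7/15 + 47/125*2/15 + 176/1125*1/15 = 232/1125
d_3 = (s_1=2971/16875, s_2=569/1875, s_3=5303/16875, s_4=232/1125)
  d_4[s_1] = 2971/16875*1/15 + 569/1875*4/15 + 5303/16875*1/15 + 232/1125*2/5 = 16546/84375
  d_4[s_2] = 2971/16875*4/15 + 569/1875*1/15 + 5303/16875*3/5 + 232/1125*1/15 = 68212/253125
  d_4[s_3] = 2971/16875*3/5 + 569/1875*1/5 + 5303/16875*1/5 + 232/1125*7/15 = 27457/84375
  d_4[s_4] = 2971/16875*1/15 + 569/1875*7/15 + 5303/16875*2/15 + 232/1125*1/15 = 52904/253125
d_4 = (s_1=16546/84375, s_2=68212/253125, s_3=27457/84375, s_4=52904/253125)

Answer: 16546/84375 68212/253125 27457/84375 52904/253125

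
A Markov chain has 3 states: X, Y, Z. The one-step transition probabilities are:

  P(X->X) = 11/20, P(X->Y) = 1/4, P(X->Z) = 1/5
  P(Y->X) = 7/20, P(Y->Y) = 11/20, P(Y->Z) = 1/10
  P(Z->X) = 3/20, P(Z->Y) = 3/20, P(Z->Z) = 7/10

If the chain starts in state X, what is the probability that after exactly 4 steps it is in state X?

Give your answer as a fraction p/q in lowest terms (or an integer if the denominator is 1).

Computing P^4 by repeated multiplication:
P^1 =
  X: [11/20, 1/4, 1/5]
  Y: [7/20, 11/20, 1/10]
  Z: [3/20, 3/20, 7/10]
P^2 =
  X: [21/50, 61/200, 11/40]
  Y: [2/5, 81/200, 39/200]
  Z: [6/25, 9/40, 107/200]
P^3 =
  X: [379/1000, 157/500, 307/1000]
  Y: [391/1000, 44/125, 257/1000]
  Z: [291/1000, 33/125, 89/200]
P^4 =
  X: [911/2500, 627/2000, 3221/10000]
  Y: [471/1250, 3299/10000, 2933/10000]
  Z: [399/1250, 2847/10000, 3961/10000]

(P^4)[X -> X] = 911/2500

Answer: 911/2500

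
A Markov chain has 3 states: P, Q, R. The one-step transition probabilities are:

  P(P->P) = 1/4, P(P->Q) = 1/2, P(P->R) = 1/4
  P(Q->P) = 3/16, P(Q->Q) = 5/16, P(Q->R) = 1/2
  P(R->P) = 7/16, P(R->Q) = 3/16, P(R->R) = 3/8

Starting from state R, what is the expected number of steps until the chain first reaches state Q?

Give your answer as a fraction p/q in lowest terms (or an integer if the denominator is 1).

Answer: 76/23

Derivation:
Let h_i = expected steps to first reach Q from state i.
Boundary: h_Q = 0.
First-step equations for the other states:
  h_P = 1 + 1/4*h_P + 1/2*h_Q + 1/4*h_R
  h_R = 1 + 7/16*h_P + 3/16*h_Q + 3/8*h_R

Substituting h_Q = 0 and rearranging gives the linear system (I - Q) h = 1:
  [3/4, -1/4] . (h_P, h_R) = 1
  [-7/16, 5/8] . (h_P, h_R) = 1

Solving yields:
  h_P = 56/23
  h_R = 76/23

Starting state is R, so the expected hitting time is h_R = 76/23.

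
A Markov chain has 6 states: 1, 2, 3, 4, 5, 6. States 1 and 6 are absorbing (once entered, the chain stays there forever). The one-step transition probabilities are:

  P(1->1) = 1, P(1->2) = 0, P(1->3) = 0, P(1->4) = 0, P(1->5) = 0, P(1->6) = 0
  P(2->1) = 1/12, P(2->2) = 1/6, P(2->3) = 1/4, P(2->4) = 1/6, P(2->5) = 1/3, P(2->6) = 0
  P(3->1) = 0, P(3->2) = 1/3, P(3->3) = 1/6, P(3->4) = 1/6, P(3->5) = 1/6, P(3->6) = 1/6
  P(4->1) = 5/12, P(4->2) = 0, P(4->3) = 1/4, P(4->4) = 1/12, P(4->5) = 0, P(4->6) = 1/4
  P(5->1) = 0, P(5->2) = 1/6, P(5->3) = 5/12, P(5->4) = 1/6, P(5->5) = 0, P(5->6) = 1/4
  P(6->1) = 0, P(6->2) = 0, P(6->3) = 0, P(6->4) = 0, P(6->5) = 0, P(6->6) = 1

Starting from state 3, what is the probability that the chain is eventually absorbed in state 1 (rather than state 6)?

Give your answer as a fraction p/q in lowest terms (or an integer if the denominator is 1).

Answer: 643/1856

Derivation:
Let a_i = P(absorbed in 1 | start in state i).
Boundary conditions: a_1 = 1, a_6 = 0.
For each transient state i, a_i = sum_j P(i->j) * a_j:
  a_2 = 1/12*a_1 + 1/6*a_2 + 1/4*a_3 + 1/6*a_4 + 1/3*a_5 + 0*a_6
  a_3 = 0*a_1 + 1/3*a_2 + 1/6*a_3 + 1/6*a_4 + 1/6*a_5 + 1/6*a_6
  a_4 = 5/12*a_1 + 0*a_2 + 1/4*a_3 + 1/12*a_4 + 0*a_5 + 1/4*a_6
  a_5 = 0*a_1 + 1/6*a_2 + 5/12*a_3 + 1/6*a_4 + 0*a_5 + 1/4*a_6

Substituting a_1 = 1 and a_6 = 0, rearrange to (I - Q) a = r where r[i] = P(i -> 1):
  [5/6, -1/4, -1/6, -1/3] . (a_2, a_3, a_4, a_5) = 1/12
  [-1/3, 5/6, -1/6, -1/6] . (a_2, a_3, a_4, a_5) = 0
  [0, -1/4, 11/12, 0] . (a_2, a_3, a_4, a_5) = 5/12
  [-1/6, -5/12, -1/6, 1] . (a_2, a_3, a_4, a_5) = 0

Solving yields:
  a_2 = 1623/3712
  a_3 = 643/1856
  a_4 = 1019/1856
  a_5 = 573/1856

Starting state is 3, so the absorption probability is a_3 = 643/1856.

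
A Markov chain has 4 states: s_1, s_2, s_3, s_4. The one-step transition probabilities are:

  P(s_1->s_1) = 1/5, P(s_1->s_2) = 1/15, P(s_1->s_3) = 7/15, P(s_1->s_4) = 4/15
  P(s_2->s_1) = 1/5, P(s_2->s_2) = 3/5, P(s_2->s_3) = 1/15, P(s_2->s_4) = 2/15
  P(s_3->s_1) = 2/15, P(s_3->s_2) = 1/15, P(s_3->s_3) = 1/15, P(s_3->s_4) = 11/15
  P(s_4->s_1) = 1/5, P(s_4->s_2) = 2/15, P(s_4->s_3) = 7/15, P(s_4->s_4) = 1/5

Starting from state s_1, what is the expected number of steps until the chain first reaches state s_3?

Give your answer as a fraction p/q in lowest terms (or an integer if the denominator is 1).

Let h_i = expected steps to first reach s_3 from state i.
Boundary: h_s_3 = 0.
First-step equations for the other states:
  h_s_1 = 1 + 1/5*h_s_1 + 1/15*h_s_2 + 7/15*h_s_3 + 4/15*h_s_4
  h_s_2 = 1 + 1/5*h_s_1 + 3/5*h_s_2 + 1/15*h_s_3 + 2/15*h_s_4
  h_s_4 = 1 + 1/5*h_s_1 + 2/15*h_s_2 + 7/15*h_s_3 + 1/5*h_s_4

Substituting h_s_3 = 0 and rearranging gives the linear system (I - Q) h = 1:
  [4/5, -1/15, -4/15] . (h_s_1, h_s_2, h_s_4) = 1
  [-1/5, 2/5, -2/15] . (h_s_1, h_s_2, h_s_4) = 1
  [-1/5, -2/15, 4/5] . (h_s_1, h_s_2, h_s_4) = 1

Solving yields:
  h_s_1 = 285/113
  h_s_2 = 525/113
  h_s_4 = 300/113

Starting state is s_1, so the expected hitting time is h_s_1 = 285/113.

Answer: 285/113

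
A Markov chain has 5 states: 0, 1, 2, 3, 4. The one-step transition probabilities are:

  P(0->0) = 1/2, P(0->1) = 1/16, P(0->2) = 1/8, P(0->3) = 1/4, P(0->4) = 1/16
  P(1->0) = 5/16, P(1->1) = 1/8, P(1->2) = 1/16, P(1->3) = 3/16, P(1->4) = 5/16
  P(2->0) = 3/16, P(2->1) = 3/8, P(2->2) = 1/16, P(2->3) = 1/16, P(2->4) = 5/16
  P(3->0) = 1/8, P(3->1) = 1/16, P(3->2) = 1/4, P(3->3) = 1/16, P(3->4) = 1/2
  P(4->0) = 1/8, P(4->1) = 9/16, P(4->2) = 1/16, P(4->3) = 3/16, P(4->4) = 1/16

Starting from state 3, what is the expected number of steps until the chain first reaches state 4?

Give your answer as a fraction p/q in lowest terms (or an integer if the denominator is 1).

Answer: 2720/913

Derivation:
Let h_i = expected steps to first reach 4 from state i.
Boundary: h_4 = 0.
First-step equations for the other states:
  h_0 = 1 + 1/2*h_0 + 1/16*h_1 + 1/8*h_2 + 1/4*h_3 + 1/16*h_4
  h_1 = 1 + 5/16*h_0 + 1/8*h_1 + 1/16*h_2 + 3/16*h_3 + 5/16*h_4
  h_2 = 1 + 3/16*h_0 + 3/8*h_1 + 1/16*h_2 + 1/16*h_3 + 5/16*h_4
  h_3 = 1 + 1/8*h_0 + 1/16*h_1 + 1/4*h_2 + 1/16*h_3 + 1/2*h_4

Substituting h_4 = 0 and rearranging gives the linear system (I - Q) h = 1:
  [1/2, -1/16, -1/8, -1/4] . (h_0, h_1, h_2, h_3) = 1
  [-5/16, 7/8, -1/16, -3/16] . (h_0, h_1, h_2, h_3) = 1
  [-3/16, -3/8, 15/16, -1/16] . (h_0, h_1, h_2, h_3) = 1
  [-1/8, -1/16, -1/4, 15/16] . (h_0, h_1, h_2, h_3) = 1

Solving yields:
  h_0 = 4480/913
  h_1 = 3472/913
  h_2 = 3440/913
  h_3 = 2720/913

Starting state is 3, so the expected hitting time is h_3 = 2720/913.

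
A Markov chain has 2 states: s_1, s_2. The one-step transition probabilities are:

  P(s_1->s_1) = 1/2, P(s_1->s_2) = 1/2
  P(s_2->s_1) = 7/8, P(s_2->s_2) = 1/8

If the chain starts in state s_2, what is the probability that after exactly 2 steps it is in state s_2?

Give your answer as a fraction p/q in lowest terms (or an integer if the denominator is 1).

Computing P^2 by repeated multiplication:
P^1 =
  s_1: [1/2, 1/2]
  s_2: [7/8, 1/8]
P^2 =
  s_1: [11/16, 5/16]
  s_2: [35/64, 29/64]

(P^2)[s_2 -> s_2] = 29/64

Answer: 29/64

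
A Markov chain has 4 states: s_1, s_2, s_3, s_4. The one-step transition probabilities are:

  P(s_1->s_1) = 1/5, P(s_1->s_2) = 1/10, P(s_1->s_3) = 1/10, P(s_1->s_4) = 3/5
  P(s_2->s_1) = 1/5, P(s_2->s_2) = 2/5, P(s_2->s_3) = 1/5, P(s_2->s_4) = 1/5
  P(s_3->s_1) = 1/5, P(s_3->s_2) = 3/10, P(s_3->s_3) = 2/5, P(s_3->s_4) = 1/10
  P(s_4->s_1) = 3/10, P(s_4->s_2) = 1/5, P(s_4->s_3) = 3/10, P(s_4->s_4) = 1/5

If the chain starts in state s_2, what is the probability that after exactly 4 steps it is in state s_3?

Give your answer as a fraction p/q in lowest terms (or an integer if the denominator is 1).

Answer: 1271/5000

Derivation:
Computing P^4 by repeated multiplication:
P^1 =
  s_1: [1/5, 1/10, 1/10, 3/5]
  s_2: [1/5, 2/5, 1/5, 1/5]
  s_3: [1/5, 3/10, 2/5, 1/10]
  s_4: [3/10, 1/5, 3/10, 1/5]
P^2 =
  s_1: [13/50, 21/100, 13/50, 27/100]
  s_2: [11/50, 7/25, 6/25, 13/50]
  s_3: [21/100, 7/25, 27/100, 6/25]
  s_4: [11/50, 6/25, 1/4, 29/100]
P^3 =
  s_1: [227/1000, 121/500, 253/1000, 139/500]
  s_2: [113/500, 129/500, 63/250, 33/125]
  s_3: [28/125, 131/500, 257/1000, 257/1000]
  s_4: [229/1000, 251/1000, 257/1000, 263/1000]
P^4 =
  s_1: [1139/5000, 251/1000, 2557/10000, 531/2000]
  s_2: [283/1250, 1271/5000, 1271/5000, 663/2500]
  s_3: [2257/10000, 2557/10000, 2547/10000, 2639/10000]
  s_4: [2263/10000, 253/1000, 637/2500, 2659/10000]

(P^4)[s_2 -> s_3] = 1271/5000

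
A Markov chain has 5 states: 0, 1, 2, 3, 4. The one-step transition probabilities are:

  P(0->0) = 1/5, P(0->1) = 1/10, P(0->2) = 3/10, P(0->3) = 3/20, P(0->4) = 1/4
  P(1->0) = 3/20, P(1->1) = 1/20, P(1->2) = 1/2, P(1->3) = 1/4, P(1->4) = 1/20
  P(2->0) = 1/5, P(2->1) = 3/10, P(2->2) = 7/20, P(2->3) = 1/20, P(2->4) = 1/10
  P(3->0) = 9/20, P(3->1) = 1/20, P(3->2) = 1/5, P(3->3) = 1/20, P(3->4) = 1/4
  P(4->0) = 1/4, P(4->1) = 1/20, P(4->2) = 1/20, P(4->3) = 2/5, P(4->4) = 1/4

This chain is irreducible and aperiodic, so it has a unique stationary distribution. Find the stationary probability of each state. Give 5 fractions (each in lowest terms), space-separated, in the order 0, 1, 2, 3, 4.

The stationary distribution satisfies pi = pi * P, i.e.:
  pi_0 = 1/5*pi_0 + 3/20*pi_1 + 1/5*pi_2 + 9/20*pi_3 + 1/4*pi_4
  pi_1 = 1/10*pi_0 + 1/20*pi_1 + 3/10*pi_2 + 1/20*pi_3 + 1/20*pi_4
  pi_2 = 3/10*pi_0 + 1/2*pi_1 + 7/20*pi_2 + 1/5*pi_3 + 1/20*pi_4
  pi_3 = 3/20*pi_0 + 1/4*pi_1 + 1/20*pi_2 + 1/20*pi_3 + 2/5*pi_4
  pi_4 = 1/4*pi_0 + 1/20*pi_1 + 1/10*pi_2 + 1/4*pi_3 + 1/4*pi_4
with normalization: pi_0 + pi_1 + pi_2 + pi_3 + pi_4 = 1.

Using the first 4 balance equations plus normalization, the linear system A*pi = b is:
  [-4/5, 3/20, 1/5, 9/20, 1/4] . pi = 0
  [1/10, -19/20, 3/10, 1/20, 1/20] . pi = 0
  [3/10, 1/2, -13/20, 1/5, 1/20] . pi = 0
  [3/20, 1/4, 1/20, -19/20, 2/5] . pi = 0
  [1, 1, 1, 1, 1] . pi = 1

Solving yields:
  pi_0 = 904/3711
  pi_1 = 163/1237
  pi_2 = 1033/3711
  pi_3 = 610/3711
  pi_4 = 225/1237

Verification (pi * P):
  904/3711*1/5 + 163/1237*3/20 + 1033/3711*1/5 + 610/3711*9/20 + 225/1237*1/4 = 904/3711 = pi_0  (ok)
  904/3711*1/10 + 163/1237*1/20 + 1033/3711*3/10 + 610/3711*1/20 + 225/1237*1/20 = 163/1237 = pi_1  (ok)
  904/3711*3/10 + 163/1237*1/2 + 1033/3711*7/20 + 610/3711*1/5 + 225/1237*1/20 = 1033/3711 = pi_2  (ok)
  904/3711*3/20 + 163/1237*1/4 + 1033/3711*1/20 + 610/3711*1/20 + 225/1237*2/5 = 610/3711 = pi_3  (ok)
  904/3711*1/4 + 163/1237*1/20 + 1033/3711*1/10 + 610/3711*1/4 + 225/1237*1/4 = 225/1237 = pi_4  (ok)

Answer: 904/3711 163/1237 1033/3711 610/3711 225/1237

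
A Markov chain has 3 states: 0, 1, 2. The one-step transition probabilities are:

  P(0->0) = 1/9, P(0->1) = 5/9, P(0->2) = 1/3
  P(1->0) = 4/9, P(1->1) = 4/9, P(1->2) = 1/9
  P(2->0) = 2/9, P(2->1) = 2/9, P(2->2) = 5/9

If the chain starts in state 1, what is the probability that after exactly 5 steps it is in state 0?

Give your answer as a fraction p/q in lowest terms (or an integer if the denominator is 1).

Computing P^5 by repeated multiplication:
P^1 =
  0: [1/9, 5/9, 1/3]
  1: [4/9, 4/9, 1/9]
  2: [2/9, 2/9, 5/9]
P^2 =
  0: [1/3, 31/81, 23/81]
  1: [22/81, 38/81, 7/27]
  2: [20/81, 28/81, 11/27]
P^3 =
  0: [197/729, 305/729, 227/729]
  1: [8/27, 304/729, 209/729]
  2: [22/81, 278/729, 253/729]
P^4 =
  0: [1871/6561, 2659/6561, 677/2187]
  1: [1850/6561, 2714/6561, 1997/6561]
  2: [1816/6561, 2608/6561, 2137/6561]
P^5 =
  0: [1841/6561, 24053/59049, 18427/59049]
  1: [16700/59049, 24100/59049, 6083/19683]
  2: [16522/59049, 23786/59049, 6247/19683]

(P^5)[1 -> 0] = 16700/59049

Answer: 16700/59049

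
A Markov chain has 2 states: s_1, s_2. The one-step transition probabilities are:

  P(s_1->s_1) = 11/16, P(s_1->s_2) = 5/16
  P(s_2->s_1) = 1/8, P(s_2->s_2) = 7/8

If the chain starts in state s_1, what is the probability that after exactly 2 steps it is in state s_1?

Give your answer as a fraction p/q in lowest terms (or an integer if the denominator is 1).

Answer: 131/256

Derivation:
Computing P^2 by repeated multiplication:
P^1 =
  s_1: [11/16, 5/16]
  s_2: [1/8, 7/8]
P^2 =
  s_1: [131/256, 125/256]
  s_2: [25/128, 103/128]

(P^2)[s_1 -> s_1] = 131/256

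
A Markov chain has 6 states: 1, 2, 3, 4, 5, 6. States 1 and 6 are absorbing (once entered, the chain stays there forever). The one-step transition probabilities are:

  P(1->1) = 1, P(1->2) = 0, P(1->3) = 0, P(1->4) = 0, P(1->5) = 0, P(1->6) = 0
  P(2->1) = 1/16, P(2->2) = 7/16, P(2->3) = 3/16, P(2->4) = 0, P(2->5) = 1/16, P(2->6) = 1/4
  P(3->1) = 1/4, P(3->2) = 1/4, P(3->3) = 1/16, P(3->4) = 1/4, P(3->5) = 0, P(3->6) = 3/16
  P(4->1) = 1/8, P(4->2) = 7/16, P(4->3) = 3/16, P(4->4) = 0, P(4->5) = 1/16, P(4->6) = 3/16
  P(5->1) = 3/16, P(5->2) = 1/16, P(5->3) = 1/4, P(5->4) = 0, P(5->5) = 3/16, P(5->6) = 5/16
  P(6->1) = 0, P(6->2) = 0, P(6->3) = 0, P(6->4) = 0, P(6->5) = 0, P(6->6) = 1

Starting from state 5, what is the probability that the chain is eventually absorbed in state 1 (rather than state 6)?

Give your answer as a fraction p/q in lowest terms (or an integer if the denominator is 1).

Let a_i = P(absorbed in 1 | start in state i).
Boundary conditions: a_1 = 1, a_6 = 0.
For each transient state i, a_i = sum_j P(i->j) * a_j:
  a_2 = 1/16*a_1 + 7/16*a_2 + 3/16*a_3 + 0*a_4 + 1/16*a_5 + 1/4*a_6
  a_3 = 1/4*a_1 + 1/4*a_2 + 1/16*a_3 + 1/4*a_4 + 0*a_5 + 3/16*a_6
  a_4 = 1/8*a_1 + 7/16*a_2 + 3/16*a_3 + 0*a_4 + 1/16*a_5 + 3/16*a_6
  a_5 = 3/16*a_1 + 1/16*a_2 + 1/4*a_3 + 0*a_4 + 3/16*a_5 + 5/16*a_6

Substituting a_1 = 1 and a_6 = 0, rearrange to (I - Q) a = r where r[i] = P(i -> 1):
  [9/16, -3/16, 0, -1/16] . (a_2, a_3, a_4, a_5) = 1/16
  [-1/4, 15/16, -1/4, 0] . (a_2, a_3, a_4, a_5) = 1/4
  [-7/16, -3/16, 1, -1/16] . (a_2, a_3, a_4, a_5) = 1/8
  [-1/16, -1/4, 0, 13/16] . (a_2, a_3, a_4, a_5) = 3/16

Solving yields:
  a_2 = 1691/5584
  a_3 = 621/1396
  a_4 = 255/698
  a_5 = 2183/5584

Starting state is 5, so the absorption probability is a_5 = 2183/5584.

Answer: 2183/5584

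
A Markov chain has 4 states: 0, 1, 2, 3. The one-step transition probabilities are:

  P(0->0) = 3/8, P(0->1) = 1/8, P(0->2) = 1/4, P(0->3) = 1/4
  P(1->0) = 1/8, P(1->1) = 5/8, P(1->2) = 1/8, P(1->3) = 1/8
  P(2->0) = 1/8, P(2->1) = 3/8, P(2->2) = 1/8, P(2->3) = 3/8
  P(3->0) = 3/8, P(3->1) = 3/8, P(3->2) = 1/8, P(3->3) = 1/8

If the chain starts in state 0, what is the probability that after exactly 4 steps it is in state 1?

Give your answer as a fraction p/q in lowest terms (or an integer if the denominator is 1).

Computing P^4 by repeated multiplication:
P^1 =
  0: [3/8, 1/8, 1/4, 1/4]
  1: [1/8, 5/8, 1/8, 1/8]
  2: [1/8, 3/8, 1/8, 3/8]
  3: [3/8, 3/8, 1/8, 1/8]
P^2 =
  0: [9/32, 5/16, 11/64, 15/64]
  1: [3/16, 1/2, 9/64, 11/64]
  2: [1/4, 7/16, 9/64, 11/64]
  3: [1/4, 3/8, 11/64, 13/64]
P^3 =
  0: [65/256, 49/128, 41/256, 13/64]
  1: [55/256, 29/64, 19/128, 47/256]
  2: [59/256, 27/64, 5/32, 49/256]
  3: [61/256, 13/32, 5/32, 51/256]
P^4 =
  0: [245/1024, 417/1024, 321/2048, 403/2048]
  1: [115/512, 445/1024, 311/2048, 387/2048]
  2: [59/256, 433/1024, 315/2048, 395/2048]
  3: [15/64, 427/1024, 317/2048, 397/2048]

(P^4)[0 -> 1] = 417/1024

Answer: 417/1024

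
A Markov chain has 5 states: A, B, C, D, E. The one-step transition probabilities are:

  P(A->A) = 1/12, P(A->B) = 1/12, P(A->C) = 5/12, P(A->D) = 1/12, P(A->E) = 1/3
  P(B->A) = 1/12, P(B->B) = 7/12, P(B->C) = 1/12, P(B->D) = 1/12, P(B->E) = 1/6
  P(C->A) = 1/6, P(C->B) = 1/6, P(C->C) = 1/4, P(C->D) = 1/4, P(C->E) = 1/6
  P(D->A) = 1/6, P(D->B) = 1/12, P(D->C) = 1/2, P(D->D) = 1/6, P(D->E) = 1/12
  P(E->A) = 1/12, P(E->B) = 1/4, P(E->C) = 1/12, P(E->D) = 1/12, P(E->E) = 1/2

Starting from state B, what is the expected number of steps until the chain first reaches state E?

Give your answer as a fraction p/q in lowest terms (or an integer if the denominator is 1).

Let h_i = expected steps to first reach E from state i.
Boundary: h_E = 0.
First-step equations for the other states:
  h_A = 1 + 1/12*h_A + 1/12*h_B + 5/12*h_C + 1/12*h_D + 1/3*h_E
  h_B = 1 + 1/12*h_A + 7/12*h_B + 1/12*h_C + 1/12*h_D + 1/6*h_E
  h_C = 1 + 1/6*h_A + 1/6*h_B + 1/4*h_C + 1/4*h_D + 1/6*h_E
  h_D = 1 + 1/6*h_A + 1/12*h_B + 1/2*h_C + 1/6*h_D + 1/12*h_E

Substituting h_E = 0 and rearranging gives the linear system (I - Q) h = 1:
  [11/12, -1/12, -5/12, -1/12] . (h_A, h_B, h_C, h_D) = 1
  [-1/12, 5/12, -1/12, -1/12] . (h_A, h_B, h_C, h_D) = 1
  [-1/6, -1/6, 3/4, -1/4] . (h_A, h_B, h_C, h_D) = 1
  [-1/6, -1/12, -1/2, 5/6] . (h_A, h_B, h_C, h_D) = 1

Solving yields:
  h_A = 2868/601
  h_B = 3444/601
  h_C = 3438/601
  h_D = 3702/601

Starting state is B, so the expected hitting time is h_B = 3444/601.

Answer: 3444/601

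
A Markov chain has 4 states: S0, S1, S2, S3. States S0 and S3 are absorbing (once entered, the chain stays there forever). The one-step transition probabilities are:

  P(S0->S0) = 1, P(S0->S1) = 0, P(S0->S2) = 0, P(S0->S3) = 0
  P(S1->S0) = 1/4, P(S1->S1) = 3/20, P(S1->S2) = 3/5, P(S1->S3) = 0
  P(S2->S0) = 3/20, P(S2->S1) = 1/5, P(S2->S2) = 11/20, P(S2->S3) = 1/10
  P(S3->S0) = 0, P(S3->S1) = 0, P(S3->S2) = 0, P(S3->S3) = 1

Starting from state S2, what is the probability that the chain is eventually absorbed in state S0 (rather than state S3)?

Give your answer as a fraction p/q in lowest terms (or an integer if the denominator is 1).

Let a_i = P(absorbed in S0 | start in state i).
Boundary conditions: a_S0 = 1, a_S3 = 0.
For each transient state i, a_i = sum_j P(i->j) * a_j:
  a_S1 = 1/4*a_S0 + 3/20*a_S1 + 3/5*a_S2 + 0*a_S3
  a_S2 = 3/20*a_S0 + 1/5*a_S1 + 11/20*a_S2 + 1/10*a_S3

Substituting a_S0 = 1 and a_S3 = 0, rearrange to (I - Q) a = r where r[i] = P(i -> S0):
  [17/20, -3/5] . (a_S1, a_S2) = 1/4
  [-1/5, 9/20] . (a_S1, a_S2) = 3/20

Solving yields:
  a_S1 = 27/35
  a_S2 = 71/105

Starting state is S2, so the absorption probability is a_S2 = 71/105.

Answer: 71/105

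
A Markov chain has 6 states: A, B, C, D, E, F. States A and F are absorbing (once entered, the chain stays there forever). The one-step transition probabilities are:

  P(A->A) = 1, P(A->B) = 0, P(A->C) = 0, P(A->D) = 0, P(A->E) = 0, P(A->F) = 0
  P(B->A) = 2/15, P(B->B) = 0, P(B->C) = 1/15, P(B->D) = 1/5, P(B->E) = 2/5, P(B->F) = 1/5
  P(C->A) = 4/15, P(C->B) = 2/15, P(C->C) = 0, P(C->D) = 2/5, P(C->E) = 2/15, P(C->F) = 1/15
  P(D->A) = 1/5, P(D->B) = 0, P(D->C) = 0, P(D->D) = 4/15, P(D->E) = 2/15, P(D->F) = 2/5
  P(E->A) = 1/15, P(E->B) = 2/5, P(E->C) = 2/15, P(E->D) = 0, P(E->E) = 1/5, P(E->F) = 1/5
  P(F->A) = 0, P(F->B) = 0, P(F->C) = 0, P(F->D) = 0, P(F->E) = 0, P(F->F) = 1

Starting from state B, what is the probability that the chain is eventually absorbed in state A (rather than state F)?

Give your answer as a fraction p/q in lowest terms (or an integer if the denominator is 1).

Answer: 1343/3574

Derivation:
Let a_i = P(absorbed in A | start in state i).
Boundary conditions: a_A = 1, a_F = 0.
For each transient state i, a_i = sum_j P(i->j) * a_j:
  a_B = 2/15*a_A + 0*a_B + 1/15*a_C + 1/5*a_D + 2/5*a_E + 1/5*a_F
  a_C = 4/15*a_A + 2/15*a_B + 0*a_C + 2/5*a_D + 2/15*a_E + 1/15*a_F
  a_D = 1/5*a_A + 0*a_B + 0*a_C + 4/15*a_D + 2/15*a_E + 2/5*a_F
  a_E = 1/15*a_A + 2/5*a_B + 2/15*a_C + 0*a_D + 1/5*a_E + 1/5*a_F

Substituting a_A = 1 and a_F = 0, rearrange to (I - Q) a = r where r[i] = P(i -> A):
  [1, -1/15, -1/5, -2/5] . (a_B, a_C, a_D, a_E) = 2/15
  [-2/15, 1, -2/5, -2/15] . (a_B, a_C, a_D, a_E) = 4/15
  [0, 0, 11/15, -2/15] . (a_B, a_C, a_D, a_E) = 1/5
  [-2/5, -2/15, 0, 4/5] . (a_B, a_C, a_D, a_E) = 1/15

Solving yields:
  a_B = 1343/3574
  a_C = 1783/3574
  a_D = 1205/3574
  a_E = 2533/7148

Starting state is B, so the absorption probability is a_B = 1343/3574.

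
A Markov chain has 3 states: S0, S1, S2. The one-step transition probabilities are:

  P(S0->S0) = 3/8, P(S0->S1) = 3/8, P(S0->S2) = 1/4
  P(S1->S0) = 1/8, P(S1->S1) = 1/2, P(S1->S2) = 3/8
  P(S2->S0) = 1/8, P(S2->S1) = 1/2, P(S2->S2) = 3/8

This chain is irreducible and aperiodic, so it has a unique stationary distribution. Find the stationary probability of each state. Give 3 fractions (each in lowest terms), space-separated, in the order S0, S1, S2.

Answer: 1/6 23/48 17/48

Derivation:
The stationary distribution satisfies pi = pi * P, i.e.:
  pi_S0 = 3/8*pi_S0 + 1/8*pi_S1 + 1/8*pi_S2
  pi_S1 = 3/8*pi_S0 + 1/2*pi_S1 + 1/2*pi_S2
  pi_S2 = 1/4*pi_S0 + 3/8*pi_S1 + 3/8*pi_S2
with normalization: pi_S0 + pi_S1 + pi_S2 = 1.

Using the first 2 balance equations plus normalization, the linear system A*pi = b is:
  [-5/8, 1/8, 1/8] . pi = 0
  [3/8, -1/2, 1/2] . pi = 0
  [1, 1, 1] . pi = 1

Solving yields:
  pi_S0 = 1/6
  pi_S1 = 23/48
  pi_S2 = 17/48

Verification (pi * P):
  1/6*3/8 + 23/48*1/8 + 17/48*1/8 = 1/6 = pi_S0  (ok)
  1/6*3/8 + 23/48*1/2 + 17/48*1/2 = 23/48 = pi_S1  (ok)
  1/6*1/4 + 23/48*3/8 + 17/48*3/8 = 17/48 = pi_S2  (ok)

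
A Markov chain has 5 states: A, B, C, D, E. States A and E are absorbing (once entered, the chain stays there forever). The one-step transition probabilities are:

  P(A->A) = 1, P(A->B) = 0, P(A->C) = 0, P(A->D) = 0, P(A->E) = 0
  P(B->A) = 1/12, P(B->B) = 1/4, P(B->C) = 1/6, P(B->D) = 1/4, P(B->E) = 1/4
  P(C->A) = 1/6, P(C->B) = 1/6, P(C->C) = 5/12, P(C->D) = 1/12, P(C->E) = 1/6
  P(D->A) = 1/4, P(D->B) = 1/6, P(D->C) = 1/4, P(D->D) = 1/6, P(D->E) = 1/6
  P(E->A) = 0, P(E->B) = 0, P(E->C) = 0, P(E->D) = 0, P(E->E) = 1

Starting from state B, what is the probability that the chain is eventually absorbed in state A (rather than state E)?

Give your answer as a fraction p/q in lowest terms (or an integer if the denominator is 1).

Answer: 194/499

Derivation:
Let a_i = P(absorbed in A | start in state i).
Boundary conditions: a_A = 1, a_E = 0.
For each transient state i, a_i = sum_j P(i->j) * a_j:
  a_B = 1/12*a_A + 1/4*a_B + 1/6*a_C + 1/4*a_D + 1/4*a_E
  a_C = 1/6*a_A + 1/6*a_B + 5/12*a_C + 1/12*a_D + 1/6*a_E
  a_D = 1/4*a_A + 1/6*a_B + 1/4*a_C + 1/6*a_D + 1/6*a_E

Substituting a_A = 1 and a_E = 0, rearrange to (I - Q) a = r where r[i] = P(i -> A):
  [3/4, -1/6, -1/4] . (a_B, a_C, a_D) = 1/12
  [-1/6, 7/12, -1/12] . (a_B, a_C, a_D) = 1/6
  [-1/6, -1/4, 5/6] . (a_B, a_C, a_D) = 1/4

Solving yields:
  a_B = 194/499
  a_C = 235/499
  a_D = 259/499

Starting state is B, so the absorption probability is a_B = 194/499.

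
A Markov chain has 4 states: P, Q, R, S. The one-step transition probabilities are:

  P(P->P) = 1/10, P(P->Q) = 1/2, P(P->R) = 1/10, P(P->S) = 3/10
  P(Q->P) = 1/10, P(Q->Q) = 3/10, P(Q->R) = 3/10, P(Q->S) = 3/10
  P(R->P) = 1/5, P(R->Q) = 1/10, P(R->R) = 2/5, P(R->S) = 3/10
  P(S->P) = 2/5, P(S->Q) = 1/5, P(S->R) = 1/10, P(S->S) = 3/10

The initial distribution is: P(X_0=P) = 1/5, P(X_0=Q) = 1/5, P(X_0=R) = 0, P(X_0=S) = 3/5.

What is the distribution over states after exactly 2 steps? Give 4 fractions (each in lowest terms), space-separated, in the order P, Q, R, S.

Answer: 51/250 149/500 99/500 3/10

Derivation:
Propagating the distribution step by step (d_{t+1} = d_t * P):
d_0 = (P=1/5, Q=1/5, R=0, S=3/5)
  d_1[P] = 1/5*1/10 + 1/5*1/10 + 0*1/5 + 3/5*2/5 = 7/25
  d_1[Q] = 1/5*1/2 + 1/5*3/10 + 0*1/10 + 3/5*1/5 = 7/25
  d_1[R] = 1/5*1/10 + 1/5*3/10 + 0*2/5 + 3/5*1/10 = 7/50
  d_1[S] = 1/5*3/10 + 1/5*3/10 + 0*3/10 + 3/5*3/10 = 3/10
d_1 = (P=7/25, Q=7/25, R=7/50, S=3/10)
  d_2[P] = 7/25*1/10 + 7/25*1/10 + 7/50*1/5 + 3/10*2/5 = 51/250
  d_2[Q] = 7/25*1/2 + 7/25*3/10 + 7/50*1/10 + 3/10*1/5 = 149/500
  d_2[R] = 7/25*1/10 + 7/25*3/10 + 7/50*2/5 + 3/10*1/10 = 99/500
  d_2[S] = 7/25*3/10 + 7/25*3/10 + 7/50*3/10 + 3/10*3/10 = 3/10
d_2 = (P=51/250, Q=149/500, R=99/500, S=3/10)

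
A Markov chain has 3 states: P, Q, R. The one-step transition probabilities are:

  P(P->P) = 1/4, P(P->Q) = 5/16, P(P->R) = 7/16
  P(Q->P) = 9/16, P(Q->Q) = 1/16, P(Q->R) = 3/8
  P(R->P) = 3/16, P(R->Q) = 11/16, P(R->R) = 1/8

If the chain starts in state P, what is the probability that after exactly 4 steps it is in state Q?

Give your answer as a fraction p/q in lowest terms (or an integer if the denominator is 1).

Computing P^4 by repeated multiplication:
P^1 =
  P: [1/4, 5/16, 7/16]
  Q: [9/16, 1/16, 3/8]
  R: [3/16, 11/16, 1/8]
P^2 =
  P: [41/128, 51/128, 9/32]
  Q: [63/256, 7/16, 81/256]
  R: [117/256, 3/16, 91/256]
P^3 =
  P: [731/2048, 163/512, 665/2048]
  Q: [1503/4096, 659/2048, 1275/4096]
  R: [1173/4096, 817/2048, 1289/4096]
P^4 =
  P: [10787/32768, 5811/16384, 10359/32768]
  Q: [21699/65536, 11429/32768, 20979/65536]
  R: [23265/65536, 10839/32768, 20593/65536]

(P^4)[P -> Q] = 5811/16384

Answer: 5811/16384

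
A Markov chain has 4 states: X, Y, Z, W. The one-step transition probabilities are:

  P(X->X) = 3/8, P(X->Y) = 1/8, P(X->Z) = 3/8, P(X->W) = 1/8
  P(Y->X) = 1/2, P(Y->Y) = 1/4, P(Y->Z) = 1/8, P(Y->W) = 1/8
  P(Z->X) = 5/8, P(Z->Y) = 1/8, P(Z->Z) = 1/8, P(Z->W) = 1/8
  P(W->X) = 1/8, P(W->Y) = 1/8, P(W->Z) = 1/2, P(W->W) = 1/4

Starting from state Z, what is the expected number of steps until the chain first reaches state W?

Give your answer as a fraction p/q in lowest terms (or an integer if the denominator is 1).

Answer: 8

Derivation:
Let h_i = expected steps to first reach W from state i.
Boundary: h_W = 0.
First-step equations for the other states:
  h_X = 1 + 3/8*h_X + 1/8*h_Y + 3/8*h_Z + 1/8*h_W
  h_Y = 1 + 1/2*h_X + 1/4*h_Y + 1/8*h_Z + 1/8*h_W
  h_Z = 1 + 5/8*h_X + 1/8*h_Y + 1/8*h_Z + 1/8*h_W

Substituting h_W = 0 and rearranging gives the linear system (I - Q) h = 1:
  [5/8, -1/8, -3/8] . (h_X, h_Y, h_Z) = 1
  [-1/2, 3/4, -1/8] . (h_X, h_Y, h_Z) = 1
  [-5/8, -1/8, 7/8] . (h_X, h_Y, h_Z) = 1

Solving yields:
  h_X = 8
  h_Y = 8
  h_Z = 8

Starting state is Z, so the expected hitting time is h_Z = 8.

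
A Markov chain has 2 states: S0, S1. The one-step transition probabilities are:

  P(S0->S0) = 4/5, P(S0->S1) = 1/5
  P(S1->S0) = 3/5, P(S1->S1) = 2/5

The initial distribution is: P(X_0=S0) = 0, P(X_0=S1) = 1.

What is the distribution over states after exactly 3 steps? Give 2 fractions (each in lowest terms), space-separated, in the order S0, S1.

Propagating the distribution step by step (d_{t+1} = d_t * P):
d_0 = (S0=0, S1=1)
  d_1[S0] = 0*4/5 + 1*3/5 = 3/5
  d_1[S1] = 0*1/5 + 1*2/5 = 2/5
d_1 = (S0=3/5, S1=2/5)
  d_2[S0] = 3/5*4/5 + 2/5*3/5 = 18/25
  d_2[S1] = 3/5*1/5 + 2/5*2/5 = 7/25
d_2 = (S0=18/25, S1=7/25)
  d_3[S0] = 18/25*4/5 + 7/25*3/5 = 93/125
  d_3[S1] = 18/25*1/5 + 7/25*2/5 = 32/125
d_3 = (S0=93/125, S1=32/125)

Answer: 93/125 32/125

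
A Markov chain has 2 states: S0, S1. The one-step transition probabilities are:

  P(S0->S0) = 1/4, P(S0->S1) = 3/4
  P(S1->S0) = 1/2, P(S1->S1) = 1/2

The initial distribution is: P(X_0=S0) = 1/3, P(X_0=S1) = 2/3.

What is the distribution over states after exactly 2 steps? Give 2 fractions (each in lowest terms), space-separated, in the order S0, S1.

Propagating the distribution step by step (d_{t+1} = d_t * P):
d_0 = (S0=1/3, S1=2/3)
  d_1[S0] = 1/3*1/4 + 2/3*1/2 = 5/12
  d_1[S1] = 1/3*3/4 + 2/3*1/2 = 7/12
d_1 = (S0=5/12, S1=7/12)
  d_2[S0] = 5/12*1/4 + 7/12*1/2 = 19/48
  d_2[S1] = 5/12*3/4 + 7/12*1/2 = 29/48
d_2 = (S0=19/48, S1=29/48)

Answer: 19/48 29/48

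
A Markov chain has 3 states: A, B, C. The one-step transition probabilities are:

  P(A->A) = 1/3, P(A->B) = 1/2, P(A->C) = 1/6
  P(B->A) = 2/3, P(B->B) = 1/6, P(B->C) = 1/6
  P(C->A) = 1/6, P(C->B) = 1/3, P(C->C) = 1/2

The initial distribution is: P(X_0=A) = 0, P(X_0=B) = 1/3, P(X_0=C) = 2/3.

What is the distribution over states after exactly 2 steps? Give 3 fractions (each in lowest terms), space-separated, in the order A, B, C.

Answer: 13/36 37/108 8/27

Derivation:
Propagating the distribution step by step (d_{t+1} = d_t * P):
d_0 = (A=0, B=1/3, C=2/3)
  d_1[A] = 0*1/3 + 1/3*2/3 + 2/3*1/6 = 1/3
  d_1[B] = 0*1/2 + 1/3*1/6 + 2/3*1/3 = 5/18
  d_1[C] = 0*1/6 + 1/3*1/6 + 2/3*1/2 = 7/18
d_1 = (A=1/3, B=5/18, C=7/18)
  d_2[A] = 1/3*1/3 + 5/18*2/3 + 7/18*1/6 = 13/36
  d_2[B] = 1/3*1/2 + 5/18*1/6 + 7/18*1/3 = 37/108
  d_2[C] = 1/3*1/6 + 5/18*1/6 + 7/18*1/2 = 8/27
d_2 = (A=13/36, B=37/108, C=8/27)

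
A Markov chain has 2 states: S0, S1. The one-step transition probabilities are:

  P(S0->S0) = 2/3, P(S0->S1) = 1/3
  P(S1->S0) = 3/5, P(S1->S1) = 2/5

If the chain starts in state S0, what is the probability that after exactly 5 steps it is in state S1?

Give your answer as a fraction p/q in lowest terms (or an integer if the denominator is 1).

Answer: 54241/151875

Derivation:
Computing P^5 by repeated multiplication:
P^1 =
  S0: [2/3, 1/3]
  S1: [3/5, 2/5]
P^2 =
  S0: [29/45, 16/45]
  S1: [16/25, 9/25]
P^3 =
  S0: [434/675, 241/675]
  S1: [241/375, 134/375]
P^4 =
  S0: [6509/10125, 3616/10125]
  S1: [3616/5625, 2009/5625]
P^5 =
  S0: [97634/151875, 54241/151875]
  S1: [54241/84375, 30134/84375]

(P^5)[S0 -> S1] = 54241/151875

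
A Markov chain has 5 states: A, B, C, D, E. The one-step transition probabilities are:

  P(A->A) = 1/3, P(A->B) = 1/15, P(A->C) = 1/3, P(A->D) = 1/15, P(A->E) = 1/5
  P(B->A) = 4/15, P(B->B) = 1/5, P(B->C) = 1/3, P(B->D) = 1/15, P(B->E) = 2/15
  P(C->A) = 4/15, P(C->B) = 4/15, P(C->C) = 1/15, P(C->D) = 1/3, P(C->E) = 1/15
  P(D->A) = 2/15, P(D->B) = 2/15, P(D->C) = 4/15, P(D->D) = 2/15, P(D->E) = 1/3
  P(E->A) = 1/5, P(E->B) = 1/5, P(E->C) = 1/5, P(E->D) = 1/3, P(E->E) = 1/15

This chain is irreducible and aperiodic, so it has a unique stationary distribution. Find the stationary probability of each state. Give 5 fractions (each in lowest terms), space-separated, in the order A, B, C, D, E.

Answer: 7136/28791 4906/28791 13621/57582 10643/57582 513/3199

Derivation:
The stationary distribution satisfies pi = pi * P, i.e.:
  pi_A = 1/3*pi_A + 4/15*pi_B + 4/15*pi_C + 2/15*pi_D + 1/5*pi_E
  pi_B = 1/15*pi_A + 1/5*pi_B + 4/15*pi_C + 2/15*pi_D + 1/5*pi_E
  pi_C = 1/3*pi_A + 1/3*pi_B + 1/15*pi_C + 4/15*pi_D + 1/5*pi_E
  pi_D = 1/15*pi_A + 1/15*pi_B + 1/3*pi_C + 2/15*pi_D + 1/3*pi_E
  pi_E = 1/5*pi_A + 2/15*pi_B + 1/15*pi_C + 1/3*pi_D + 1/15*pi_E
with normalization: pi_A + pi_B + pi_C + pi_D + pi_E = 1.

Using the first 4 balance equations plus normalization, the linear system A*pi = b is:
  [-2/3, 4/15, 4/15, 2/15, 1/5] . pi = 0
  [1/15, -4/5, 4/15, 2/15, 1/5] . pi = 0
  [1/3, 1/3, -14/15, 4/15, 1/5] . pi = 0
  [1/15, 1/15, 1/3, -13/15, 1/3] . pi = 0
  [1, 1, 1, 1, 1] . pi = 1

Solving yields:
  pi_A = 7136/28791
  pi_B = 4906/28791
  pi_C = 13621/57582
  pi_D = 10643/57582
  pi_E = 513/3199

Verification (pi * P):
  7136/28791*1/3 + 4906/28791*4/15 + 13621/57582*4/15 + 10643/57582*2/15 + 513/3199*1/5 = 7136/28791 = pi_A  (ok)
  7136/28791*1/15 + 4906/28791*1/5 + 13621/57582*4/15 + 10643/57582*2/15 + 513/3199*1/5 = 4906/28791 = pi_B  (ok)
  7136/28791*1/3 + 4906/28791*1/3 + 13621/57582*1/15 + 10643/57582*4/15 + 513/3199*1/5 = 13621/57582 = pi_C  (ok)
  7136/28791*1/15 + 4906/28791*1/15 + 13621/57582*1/3 + 10643/57582*2/15 + 513/3199*1/3 = 10643/57582 = pi_D  (ok)
  7136/28791*1/5 + 4906/28791*2/15 + 13621/57582*1/15 + 10643/57582*1/3 + 513/3199*1/15 = 513/3199 = pi_E  (ok)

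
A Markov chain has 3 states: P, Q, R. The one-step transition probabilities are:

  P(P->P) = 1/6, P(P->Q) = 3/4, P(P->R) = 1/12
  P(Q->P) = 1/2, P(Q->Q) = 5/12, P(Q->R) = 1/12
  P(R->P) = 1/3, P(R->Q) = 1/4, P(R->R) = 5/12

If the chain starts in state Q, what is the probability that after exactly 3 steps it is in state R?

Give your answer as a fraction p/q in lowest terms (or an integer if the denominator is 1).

Answer: 13/108

Derivation:
Computing P^3 by repeated multiplication:
P^1 =
  P: [1/6, 3/4, 1/12]
  Q: [1/2, 5/12, 1/12]
  R: [1/3, 1/4, 5/12]
P^2 =
  P: [31/72, 11/24, 1/9]
  Q: [23/72, 41/72, 1/9]
  R: [23/72, 11/24, 2/9]
P^3 =
  P: [73/216, 13/24, 13/108]
  Q: [3/8, 109/216, 13/108]
  R: [77/216, 35/72, 17/108]

(P^3)[Q -> R] = 13/108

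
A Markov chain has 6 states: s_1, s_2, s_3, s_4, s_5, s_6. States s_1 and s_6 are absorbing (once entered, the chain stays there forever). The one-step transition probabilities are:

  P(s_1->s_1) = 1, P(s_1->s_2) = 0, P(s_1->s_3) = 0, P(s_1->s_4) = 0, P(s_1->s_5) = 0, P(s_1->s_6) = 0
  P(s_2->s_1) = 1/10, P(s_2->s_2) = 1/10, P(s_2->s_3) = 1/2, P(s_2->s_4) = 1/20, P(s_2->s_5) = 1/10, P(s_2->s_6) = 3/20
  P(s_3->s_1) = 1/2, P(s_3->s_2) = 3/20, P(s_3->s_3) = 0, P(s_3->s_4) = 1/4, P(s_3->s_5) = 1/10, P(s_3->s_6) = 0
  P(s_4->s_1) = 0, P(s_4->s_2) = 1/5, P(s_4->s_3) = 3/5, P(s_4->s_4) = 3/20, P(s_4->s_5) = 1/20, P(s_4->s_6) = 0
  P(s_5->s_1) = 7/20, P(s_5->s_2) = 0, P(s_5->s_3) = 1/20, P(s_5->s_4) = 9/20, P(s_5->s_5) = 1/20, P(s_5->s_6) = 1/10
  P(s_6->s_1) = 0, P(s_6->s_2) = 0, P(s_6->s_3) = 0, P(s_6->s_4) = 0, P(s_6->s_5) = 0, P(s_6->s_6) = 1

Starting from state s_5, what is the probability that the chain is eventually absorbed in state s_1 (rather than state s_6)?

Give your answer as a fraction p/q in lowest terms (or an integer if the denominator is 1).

Answer: 57788/69561

Derivation:
Let a_i = P(absorbed in s_1 | start in state i).
Boundary conditions: a_s_1 = 1, a_s_6 = 0.
For each transient state i, a_i = sum_j P(i->j) * a_j:
  a_s_2 = 1/10*a_s_1 + 1/10*a_s_2 + 1/2*a_s_3 + 1/20*a_s_4 + 1/10*a_s_5 + 3/20*a_s_6
  a_s_3 = 1/2*a_s_1 + 3/20*a_s_2 + 0*a_s_3 + 1/4*a_s_4 + 1/10*a_s_5 + 0*a_s_6
  a_s_4 = 0*a_s_1 + 1/5*a_s_2 + 3/5*a_s_3 + 3/20*a_s_4 + 1/20*a_s_5 + 0*a_s_6
  a_s_5 = 7/20*a_s_1 + 0*a_s_2 + 1/20*a_s_3 + 9/20*a_s_4 + 1/20*a_s_5 + 1/10*a_s_6

Substituting a_s_1 = 1 and a_s_6 = 0, rearrange to (I - Q) a = r where r[i] = P(i -> s_1):
  [9/10, -1/2, -1/20, -1/10] . (a_s_2, a_s_3, a_s_4, a_s_5) = 1/10
  [-3/20, 1, -1/4, -1/10] . (a_s_2, a_s_3, a_s_4, a_s_5) = 1/2
  [-1/5, -3/5, 17/20, -1/20] . (a_s_2, a_s_3, a_s_4, a_s_5) = 0
  [0, -1/20, -9/20, 19/20] . (a_s_2, a_s_3, a_s_4, a_s_5) = 7/20

Solving yields:
  a_s_2 = 52918/69561
  a_s_3 = 63701/69561
  a_s_4 = 20272/23187
  a_s_5 = 57788/69561

Starting state is s_5, so the absorption probability is a_s_5 = 57788/69561.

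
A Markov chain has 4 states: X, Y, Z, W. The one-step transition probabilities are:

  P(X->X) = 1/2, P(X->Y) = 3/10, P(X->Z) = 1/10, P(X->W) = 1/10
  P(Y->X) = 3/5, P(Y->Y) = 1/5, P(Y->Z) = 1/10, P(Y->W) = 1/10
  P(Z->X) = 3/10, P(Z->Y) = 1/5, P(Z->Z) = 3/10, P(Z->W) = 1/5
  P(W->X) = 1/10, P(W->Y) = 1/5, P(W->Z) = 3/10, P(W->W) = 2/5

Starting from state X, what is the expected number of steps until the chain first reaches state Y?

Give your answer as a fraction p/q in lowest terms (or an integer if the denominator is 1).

Let h_i = expected steps to first reach Y from state i.
Boundary: h_Y = 0.
First-step equations for the other states:
  h_X = 1 + 1/2*h_X + 3/10*h_Y + 1/10*h_Z + 1/10*h_W
  h_Z = 1 + 3/10*h_X + 1/5*h_Y + 3/10*h_Z + 1/5*h_W
  h_W = 1 + 1/10*h_X + 1/5*h_Y + 3/10*h_Z + 2/5*h_W

Substituting h_Y = 0 and rearranging gives the linear system (I - Q) h = 1:
  [1/2, -1/10, -1/10] . (h_X, h_Z, h_W) = 1
  [-3/10, 7/10, -1/5] . (h_X, h_Z, h_W) = 1
  [-1/10, -3/10, 3/5] . (h_X, h_Z, h_W) = 1

Solving yields:
  h_X = 15/4
  h_Z = 155/36
  h_W = 40/9

Starting state is X, so the expected hitting time is h_X = 15/4.

Answer: 15/4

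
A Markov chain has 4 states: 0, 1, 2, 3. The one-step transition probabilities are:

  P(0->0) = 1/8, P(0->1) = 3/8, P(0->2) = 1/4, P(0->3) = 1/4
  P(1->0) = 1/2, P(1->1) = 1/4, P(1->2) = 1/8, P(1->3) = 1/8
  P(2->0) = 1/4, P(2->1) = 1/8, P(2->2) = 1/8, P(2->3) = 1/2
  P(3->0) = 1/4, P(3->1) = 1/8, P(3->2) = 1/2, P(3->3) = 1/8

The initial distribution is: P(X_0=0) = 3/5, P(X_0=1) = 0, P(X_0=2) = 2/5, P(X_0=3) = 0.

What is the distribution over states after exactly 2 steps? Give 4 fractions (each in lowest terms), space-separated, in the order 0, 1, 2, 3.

Answer: 19/64 13/64 89/320 71/320

Derivation:
Propagating the distribution step by step (d_{t+1} = d_t * P):
d_0 = (0=3/5, 1=0, 2=2/5, 3=0)
  d_1[0] = 3/5*1/8 + 0*1/2 + 2/5*1/4 + 0*1/4 = 7/40
  d_1[1] = 3/5*3/8 + 0*1/4 + 2/5*1/8 + 0*1/8 = 11/40
  d_1[2] = 3/5*1/4 + 0*1/8 + 2/5*1/8 + 0*1/2 = 1/5
  d_1[3] = 3/5*1/4 + 0*1/8 + 2/5*1/2 + 0*1/8 = 7/20
d_1 = (0=7/40, 1=11/40, 2=1/5, 3=7/20)
  d_2[0] = 7/40*1/8 + 11/40*1/2 + 1/5*1/4 + 7/20*1/4 = 19/64
  d_2[1] = 7/40*3/8 + 11/40*1/4 + 1/5*1/8 + 7/20*1/8 = 13/64
  d_2[2] = 7/40*1/4 + 11/40*1/8 + 1/5*1/8 + 7/20*1/2 = 89/320
  d_2[3] = 7/40*1/4 + 11/40*1/8 + 1/5*1/2 + 7/20*1/8 = 71/320
d_2 = (0=19/64, 1=13/64, 2=89/320, 3=71/320)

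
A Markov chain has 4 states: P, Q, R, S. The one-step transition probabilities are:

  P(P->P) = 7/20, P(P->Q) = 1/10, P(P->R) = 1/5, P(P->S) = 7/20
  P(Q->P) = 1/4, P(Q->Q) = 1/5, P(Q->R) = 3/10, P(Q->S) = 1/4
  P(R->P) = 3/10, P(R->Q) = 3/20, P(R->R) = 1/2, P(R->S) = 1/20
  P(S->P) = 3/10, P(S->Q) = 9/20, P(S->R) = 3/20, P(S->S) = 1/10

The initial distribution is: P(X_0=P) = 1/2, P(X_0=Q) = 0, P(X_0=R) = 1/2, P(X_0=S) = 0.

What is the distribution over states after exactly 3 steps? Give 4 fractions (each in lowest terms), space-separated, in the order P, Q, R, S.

Answer: 611/2000 797/4000 97/320 1537/8000

Derivation:
Propagating the distribution step by step (d_{t+1} = d_t * P):
d_0 = (P=1/2, Q=0, R=1/2, S=0)
  d_1[P] = 1/2*7/20 + 0*1/4 + 1/2*3/10 + 0*3/10 = 13/40
  d_1[Q] = 1/2*1/10 + 0*1/5 + 1/2*3/20 + 0*9/20 = 1/8
  d_1[R] = 1/2*1/5 + 0*3/10 + 1/2*1/2 + 0*3/20 = 7/20
  d_1[S] = 1/2*7/20 + 0*1/4 + 1/2*1/20 + 0*1/10 = 1/5
d_1 = (P=13/40, Q=1/8, R=7/20, S=1/5)
  d_2[P] = 13/40*7/20 + 1/8*1/4 + 7/20*3/10 + 1/5*3/10 = 31/100
  d_2[Q] = 13/40*1/10 + 1/8*1/5 + 7/20*3/20 + 1/5*9/20 = 1/5
  d_2[R] = 13/40*1/5 + 1/8*3/10 + 7/20*1/2 + 1/5*3/20 = 123/400
  d_2[S] = 13/40*7/20 + 1/8*1/4 + 7/20*1/20 + 1/5*1/10 = 73/400
d_2 = (P=31/100, Q=1/5, R=123/400, S=73/400)
  d_3[P] = 31/100*7/20 + 1/5*1/4 + 123/400*3/10 + 73/400*3/10 = 611/2000
  d_3[Q] = 31/100*1/10 + 1/5*1/5 + 123/400*3/20 + 73/400*9/20 = 797/4000
  d_3[R] = 31/100*1/5 + 1/5*3/10 + 123/400*1/2 + 73/400*3/20 = 97/320
  d_3[S] = 31/100*7/20 + 1/5*1/4 + 123/400*1/20 + 73/400*1/10 = 1537/8000
d_3 = (P=611/2000, Q=797/4000, R=97/320, S=1537/8000)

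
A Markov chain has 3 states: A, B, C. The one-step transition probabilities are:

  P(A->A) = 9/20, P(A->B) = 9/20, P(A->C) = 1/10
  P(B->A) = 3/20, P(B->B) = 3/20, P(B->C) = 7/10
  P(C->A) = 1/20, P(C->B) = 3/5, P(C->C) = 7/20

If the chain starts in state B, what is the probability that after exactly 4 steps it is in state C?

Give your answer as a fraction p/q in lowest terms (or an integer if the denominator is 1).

Answer: 34829/80000

Derivation:
Computing P^4 by repeated multiplication:
P^1 =
  A: [9/20, 9/20, 1/10]
  B: [3/20, 3/20, 7/10]
  C: [1/20, 3/5, 7/20]
P^2 =
  A: [11/40, 33/100, 79/200]
  B: [1/8, 51/100, 73/200]
  C: [13/100, 129/400, 219/400]
P^3 =
  A: [193/1000, 1641/4000, 1587/4000]
  B: [151/1000, 1407/4000, 1989/4000]
  C: [537/4000, 3483/8000, 3443/8000]
P^4 =
  A: [6729/40000, 6183/16000, 35627/80000]
  B: [5823/40000, 1341/3200, 34829/80000]
  C: [11779/80000, 61431/160000, 75011/160000]

(P^4)[B -> C] = 34829/80000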